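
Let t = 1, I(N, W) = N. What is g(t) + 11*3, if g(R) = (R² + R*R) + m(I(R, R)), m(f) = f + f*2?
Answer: 38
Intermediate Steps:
m(f) = 3*f (m(f) = f + 2*f = 3*f)
g(R) = 2*R² + 3*R (g(R) = (R² + R*R) + 3*R = (R² + R²) + 3*R = 2*R² + 3*R)
g(t) + 11*3 = 1*(3 + 2*1) + 11*3 = 1*(3 + 2) + 33 = 1*5 + 33 = 5 + 33 = 38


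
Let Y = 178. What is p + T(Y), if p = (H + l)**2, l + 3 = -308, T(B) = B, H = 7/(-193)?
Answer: 3610231222/37249 ≈ 96922.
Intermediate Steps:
H = -7/193 (H = 7*(-1/193) = -7/193 ≈ -0.036269)
l = -311 (l = -3 - 308 = -311)
p = 3603600900/37249 (p = (-7/193 - 311)**2 = (-60030/193)**2 = 3603600900/37249 ≈ 96744.)
p + T(Y) = 3603600900/37249 + 178 = 3610231222/37249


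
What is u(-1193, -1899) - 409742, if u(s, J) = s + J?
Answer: -412834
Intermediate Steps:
u(s, J) = J + s
u(-1193, -1899) - 409742 = (-1899 - 1193) - 409742 = -3092 - 409742 = -412834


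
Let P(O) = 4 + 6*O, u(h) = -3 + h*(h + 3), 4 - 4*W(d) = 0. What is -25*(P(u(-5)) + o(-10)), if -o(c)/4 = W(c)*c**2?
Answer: 8850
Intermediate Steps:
W(d) = 1 (W(d) = 1 - 1/4*0 = 1 + 0 = 1)
o(c) = -4*c**2
u(h) = -3 + h*(3 + h)
-25*(P(u(-5)) + o(-10)) = -25*((4 + 6*(-3 + (-5)**2 + 3*(-5))) - 4*(-10)**2) = -25*((4 + 6*(-3 + 25 - 15)) - 4*100) = -25*((4 + 6*7) - 400) = -25*((4 + 42) - 400) = -25*(46 - 400) = -25*(-354) = -1*(-8850) = 8850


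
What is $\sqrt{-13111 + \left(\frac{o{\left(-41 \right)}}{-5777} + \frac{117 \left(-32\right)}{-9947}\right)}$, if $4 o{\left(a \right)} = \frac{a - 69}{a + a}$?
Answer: $\frac{i \sqrt{5940786527210123251859}}{673147594} \approx 114.5 i$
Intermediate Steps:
$o{\left(a \right)} = \frac{-69 + a}{8 a}$ ($o{\left(a \right)} = \frac{\left(a - 69\right) \frac{1}{a + a}}{4} = \frac{\left(-69 + a\right) \frac{1}{2 a}}{4} = \frac{\frac{1}{2} \frac{1}{a} \left(-69 + a\right)}{4} = \frac{-69 + a}{8 a}$)
$\sqrt{-13111 + \left(\frac{o{\left(-41 \right)}}{-5777} + \frac{117 \left(-32\right)}{-9947}\right)} = \sqrt{-13111 + \left(\frac{\frac{1}{8} \frac{1}{-41} \left(-69 - 41\right)}{-5777} + \frac{117 \left(-32\right)}{-9947}\right)} = \sqrt{-13111 + \left(\frac{1}{8} \left(- \frac{1}{41}\right) \left(-110\right) \left(- \frac{1}{5777}\right) - - \frac{3744}{9947}\right)} = \sqrt{-13111 + \left(\frac{55}{164} \left(- \frac{1}{5777}\right) + \frac{3744}{9947}\right)} = \sqrt{-13111 + \left(- \frac{55}{947428} + \frac{3744}{9947}\right)} = \sqrt{-13111 + \frac{3546623347}{9424066316}} = \sqrt{- \frac{123555386845729}{9424066316}} = \frac{i \sqrt{5940786527210123251859}}{673147594}$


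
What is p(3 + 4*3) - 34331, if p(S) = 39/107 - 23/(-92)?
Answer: -14693405/428 ≈ -34330.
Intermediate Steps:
p(S) = 263/428 (p(S) = 39*(1/107) - 23*(-1/92) = 39/107 + ¼ = 263/428)
p(3 + 4*3) - 34331 = 263/428 - 34331 = -14693405/428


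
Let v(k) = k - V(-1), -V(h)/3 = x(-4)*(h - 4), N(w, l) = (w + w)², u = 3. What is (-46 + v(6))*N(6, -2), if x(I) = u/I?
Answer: -4140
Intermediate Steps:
N(w, l) = 4*w² (N(w, l) = (2*w)² = 4*w²)
x(I) = 3/I
V(h) = -9 + 9*h/4 (V(h) = -3*3/(-4)*(h - 4) = -3*3*(-¼)*(-4 + h) = -(-9)*(-4 + h)/4 = -3*(3 - 3*h/4) = -9 + 9*h/4)
v(k) = 45/4 + k (v(k) = k - (-9 + (9/4)*(-1)) = k - (-9 - 9/4) = k - 1*(-45/4) = k + 45/4 = 45/4 + k)
(-46 + v(6))*N(6, -2) = (-46 + (45/4 + 6))*(4*6²) = (-46 + 69/4)*(4*36) = -115/4*144 = -4140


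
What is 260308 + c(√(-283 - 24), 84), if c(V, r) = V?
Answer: 260308 + I*√307 ≈ 2.6031e+5 + 17.521*I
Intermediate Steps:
260308 + c(√(-283 - 24), 84) = 260308 + √(-283 - 24) = 260308 + √(-307) = 260308 + I*√307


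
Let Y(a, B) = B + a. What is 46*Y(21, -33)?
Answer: -552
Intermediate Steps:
46*Y(21, -33) = 46*(-33 + 21) = 46*(-12) = -552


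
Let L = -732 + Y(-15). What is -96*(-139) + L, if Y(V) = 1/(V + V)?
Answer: 378359/30 ≈ 12612.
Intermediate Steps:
Y(V) = 1/(2*V)
L = -21961/30 (L = -732 + (½)/(-15) = -732 + (½)*(-1/15) = -732 - 1/30 = -21961/30 ≈ -732.03)
-96*(-139) + L = -96*(-139) - 21961/30 = 13344 - 21961/30 = 378359/30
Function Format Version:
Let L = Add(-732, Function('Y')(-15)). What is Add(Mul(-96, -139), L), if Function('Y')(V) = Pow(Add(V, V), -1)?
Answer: Rational(378359, 30) ≈ 12612.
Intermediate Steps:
Function('Y')(V) = Mul(Rational(1, 2), Pow(V, -1)) (Function('Y')(V) = Pow(Mul(2, V), -1) = Mul(Rational(1, 2), Pow(V, -1)))
L = Rational(-21961, 30) (L = Add(-732, Mul(Rational(1, 2), Pow(-15, -1))) = Add(-732, Mul(Rational(1, 2), Rational(-1, 15))) = Add(-732, Rational(-1, 30)) = Rational(-21961, 30) ≈ -732.03)
Add(Mul(-96, -139), L) = Add(Mul(-96, -139), Rational(-21961, 30)) = Add(13344, Rational(-21961, 30)) = Rational(378359, 30)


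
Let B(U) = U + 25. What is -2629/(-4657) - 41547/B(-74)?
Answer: 193613200/228193 ≈ 848.46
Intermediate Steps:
B(U) = 25 + U
-2629/(-4657) - 41547/B(-74) = -2629/(-4657) - 41547/(25 - 74) = -2629*(-1/4657) - 41547/(-49) = 2629/4657 - 41547*(-1/49) = 2629/4657 + 41547/49 = 193613200/228193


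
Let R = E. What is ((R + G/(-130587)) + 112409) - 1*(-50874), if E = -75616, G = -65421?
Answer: 3816078650/43529 ≈ 87668.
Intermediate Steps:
R = -75616
((R + G/(-130587)) + 112409) - 1*(-50874) = ((-75616 - 65421/(-130587)) + 112409) - 1*(-50874) = ((-75616 - 65421*(-1/130587)) + 112409) + 50874 = ((-75616 + 21807/43529) + 112409) + 50874 = (-3291467057/43529 + 112409) + 50874 = 1601584304/43529 + 50874 = 3816078650/43529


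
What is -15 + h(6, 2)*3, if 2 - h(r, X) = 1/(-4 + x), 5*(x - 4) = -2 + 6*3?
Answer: -159/16 ≈ -9.9375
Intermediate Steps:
x = 36/5 (x = 4 + (-2 + 6*3)/5 = 4 + (-2 + 18)/5 = 4 + (1/5)*16 = 4 + 16/5 = 36/5 ≈ 7.2000)
h(r, X) = 27/16 (h(r, X) = 2 - 1/(-4 + 36/5) = 2 - 1/16/5 = 2 - 1*5/16 = 2 - 5/16 = 27/16)
-15 + h(6, 2)*3 = -15 + (27/16)*3 = -15 + 81/16 = -159/16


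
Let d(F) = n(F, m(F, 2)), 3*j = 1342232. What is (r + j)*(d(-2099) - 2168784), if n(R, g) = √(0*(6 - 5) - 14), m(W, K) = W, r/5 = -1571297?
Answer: 16068681868944 - 22227223*I*√14/3 ≈ 1.6069e+13 - 2.7722e+7*I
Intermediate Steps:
j = 1342232/3 (j = (⅓)*1342232 = 1342232/3 ≈ 4.4741e+5)
r = -7856485 (r = 5*(-1571297) = -7856485)
n(R, g) = I*√14 (n(R, g) = √(0*1 - 14) = √(0 - 14) = √(-14) = I*√14)
d(F) = I*√14
(r + j)*(d(-2099) - 2168784) = (-7856485 + 1342232/3)*(I*√14 - 2168784) = -22227223*(-2168784 + I*√14)/3 = 16068681868944 - 22227223*I*√14/3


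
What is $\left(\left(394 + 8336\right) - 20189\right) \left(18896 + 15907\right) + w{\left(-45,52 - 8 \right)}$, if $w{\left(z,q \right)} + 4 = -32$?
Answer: $-398807613$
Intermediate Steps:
$w{\left(z,q \right)} = -36$ ($w{\left(z,q \right)} = -4 - 32 = -36$)
$\left(\left(394 + 8336\right) - 20189\right) \left(18896 + 15907\right) + w{\left(-45,52 - 8 \right)} = \left(\left(394 + 8336\right) - 20189\right) \left(18896 + 15907\right) - 36 = \left(8730 - 20189\right) 34803 - 36 = \left(-11459\right) 34803 - 36 = -398807577 - 36 = -398807613$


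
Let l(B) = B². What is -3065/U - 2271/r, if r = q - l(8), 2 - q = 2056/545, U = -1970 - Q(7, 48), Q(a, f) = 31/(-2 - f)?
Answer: 127367988455/3529719774 ≈ 36.084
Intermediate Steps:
U = -98469/50 (U = -1970 - (-31)/(2 + 48) = -1970 - (-31)/50 = -1970 - 1*(-31/50) = -1970 + 31/50 = -98469/50 ≈ -1969.4)
q = -966/545 (q = 2 - 2056/545 = -966/545 ≈ -1.7725)
r = -35846/545 (r = -966/545 - 1*8² = -966/545 - 1*64 = -966/545 - 64 = -35846/545 ≈ -65.772)
-3065/U - 2271/r = -3065/(-98469/50) - 2271/(-35846/545) = -3065*(-50/98469) - 2271*(-545/35846) = 153250/98469 + 1237695/35846 = 127367988455/3529719774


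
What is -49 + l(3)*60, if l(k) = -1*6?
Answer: -409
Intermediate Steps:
l(k) = -6
-49 + l(3)*60 = -49 - 6*60 = -49 - 360 = -409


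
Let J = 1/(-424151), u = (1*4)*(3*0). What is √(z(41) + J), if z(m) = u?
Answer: I*√424151/424151 ≈ 0.0015355*I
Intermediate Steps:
u = 0 (u = 4*0 = 0)
z(m) = 0
J = -1/424151 ≈ -2.3577e-6
√(z(41) + J) = √(0 - 1/424151) = √(-1/424151) = I*√424151/424151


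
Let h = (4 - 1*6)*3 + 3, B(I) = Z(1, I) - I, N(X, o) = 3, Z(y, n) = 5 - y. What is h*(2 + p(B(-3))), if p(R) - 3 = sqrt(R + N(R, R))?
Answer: -15 - 3*sqrt(10) ≈ -24.487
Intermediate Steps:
B(I) = 4 - I (B(I) = (5 - 1*1) - I = (5 - 1) - I = 4 - I)
h = -3 (h = (4 - 6)*3 + 3 = -2*3 + 3 = -6 + 3 = -3)
p(R) = 3 + sqrt(3 + R) (p(R) = 3 + sqrt(R + 3) = 3 + sqrt(3 + R))
h*(2 + p(B(-3))) = -3*(2 + (3 + sqrt(3 + (4 - 1*(-3))))) = -3*(2 + (3 + sqrt(3 + (4 + 3)))) = -3*(2 + (3 + sqrt(3 + 7))) = -3*(2 + (3 + sqrt(10))) = -3*(5 + sqrt(10)) = -15 - 3*sqrt(10)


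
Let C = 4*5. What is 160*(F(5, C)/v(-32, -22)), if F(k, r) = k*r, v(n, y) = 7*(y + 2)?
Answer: -800/7 ≈ -114.29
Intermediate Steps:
v(n, y) = 14 + 7*y (v(n, y) = 7*(2 + y) = 14 + 7*y)
C = 20
160*(F(5, C)/v(-32, -22)) = 160*((5*20)/(14 + 7*(-22))) = 160*(100/(14 - 154)) = 160*(100/(-140)) = 160*(100*(-1/140)) = 160*(-5/7) = -800/7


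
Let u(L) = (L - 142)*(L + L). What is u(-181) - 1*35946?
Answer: 80980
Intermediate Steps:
u(L) = 2*L*(-142 + L) (u(L) = (-142 + L)*(2*L) = 2*L*(-142 + L))
u(-181) - 1*35946 = 2*(-181)*(-142 - 181) - 1*35946 = 2*(-181)*(-323) - 35946 = 116926 - 35946 = 80980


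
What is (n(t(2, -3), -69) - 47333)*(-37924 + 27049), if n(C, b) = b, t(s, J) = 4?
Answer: 515496750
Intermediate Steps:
(n(t(2, -3), -69) - 47333)*(-37924 + 27049) = (-69 - 47333)*(-37924 + 27049) = -47402*(-10875) = 515496750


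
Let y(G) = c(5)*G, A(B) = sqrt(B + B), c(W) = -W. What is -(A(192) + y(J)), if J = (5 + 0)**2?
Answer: 125 - 8*sqrt(6) ≈ 105.40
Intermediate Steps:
A(B) = sqrt(2)*sqrt(B) (A(B) = sqrt(2*B) = sqrt(2)*sqrt(B))
J = 25 (J = 5**2 = 25)
y(G) = -5*G (y(G) = (-1*5)*G = -5*G)
-(A(192) + y(J)) = -(sqrt(2)*sqrt(192) - 5*25) = -(sqrt(2)*(8*sqrt(3)) - 125) = -(8*sqrt(6) - 125) = -(-125 + 8*sqrt(6)) = 125 - 8*sqrt(6)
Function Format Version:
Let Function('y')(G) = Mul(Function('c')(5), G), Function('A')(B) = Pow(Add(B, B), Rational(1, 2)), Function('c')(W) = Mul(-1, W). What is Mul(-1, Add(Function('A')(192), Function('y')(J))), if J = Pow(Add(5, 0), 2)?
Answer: Add(125, Mul(-8, Pow(6, Rational(1, 2)))) ≈ 105.40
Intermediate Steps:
Function('A')(B) = Mul(Pow(2, Rational(1, 2)), Pow(B, Rational(1, 2))) (Function('A')(B) = Pow(Mul(2, B), Rational(1, 2)) = Mul(Pow(2, Rational(1, 2)), Pow(B, Rational(1, 2))))
J = 25 (J = Pow(5, 2) = 25)
Function('y')(G) = Mul(-5, G) (Function('y')(G) = Mul(Mul(-1, 5), G) = Mul(-5, G))
Mul(-1, Add(Function('A')(192), Function('y')(J))) = Mul(-1, Add(Mul(Pow(2, Rational(1, 2)), Pow(192, Rational(1, 2))), Mul(-5, 25))) = Mul(-1, Add(Mul(Pow(2, Rational(1, 2)), Mul(8, Pow(3, Rational(1, 2)))), -125)) = Mul(-1, Add(Mul(8, Pow(6, Rational(1, 2))), -125)) = Mul(-1, Add(-125, Mul(8, Pow(6, Rational(1, 2))))) = Add(125, Mul(-8, Pow(6, Rational(1, 2))))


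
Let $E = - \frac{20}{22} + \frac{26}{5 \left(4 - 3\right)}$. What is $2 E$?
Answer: $\frac{472}{55} \approx 8.5818$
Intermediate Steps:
$E = \frac{236}{55}$ ($E = \left(-20\right) \frac{1}{22} + \frac{26}{5 \cdot 1} = - \frac{10}{11} + \frac{26}{5} = \frac{236}{55} \approx 4.2909$)
$2 E = 2 \cdot \frac{236}{55} = \frac{472}{55}$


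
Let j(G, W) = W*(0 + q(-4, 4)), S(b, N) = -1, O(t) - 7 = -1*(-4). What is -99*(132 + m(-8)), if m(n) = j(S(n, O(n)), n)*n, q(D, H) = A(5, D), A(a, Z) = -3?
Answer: 5940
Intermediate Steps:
O(t) = 11 (O(t) = 7 - 1*(-4) = 7 + 4 = 11)
q(D, H) = -3
j(G, W) = -3*W (j(G, W) = W*(0 - 3) = W*(-3) = -3*W)
m(n) = -3*n² (m(n) = (-3*n)*n = -3*n²)
-99*(132 + m(-8)) = -99*(132 - 3*(-8)²) = -99*(132 - 3*64) = -99*(132 - 192) = -99*(-60) = 5940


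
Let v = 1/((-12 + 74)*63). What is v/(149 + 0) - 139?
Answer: -80897165/581994 ≈ -139.00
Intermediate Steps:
v = 1/3906 (v = (1/63)/62 = (1/62)*(1/63) = 1/3906 ≈ 0.00025602)
v/(149 + 0) - 139 = 1/(3906*(149 + 0)) - 139 = (1/3906)/149 - 139 = (1/3906)*(1/149) - 139 = 1/581994 - 139 = -80897165/581994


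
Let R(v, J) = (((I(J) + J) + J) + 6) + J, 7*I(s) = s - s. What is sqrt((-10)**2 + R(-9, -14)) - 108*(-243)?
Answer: 26252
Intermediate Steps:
I(s) = 0 (I(s) = (s - s)/7 = (1/7)*0 = 0)
R(v, J) = 6 + 3*J (R(v, J) = (((0 + J) + J) + 6) + J = ((J + J) + 6) + J = (2*J + 6) + J = (6 + 2*J) + J = 6 + 3*J)
sqrt((-10)**2 + R(-9, -14)) - 108*(-243) = sqrt((-10)**2 + (6 + 3*(-14))) - 108*(-243) = sqrt(100 + (6 - 42)) + 26244 = sqrt(100 - 36) + 26244 = sqrt(64) + 26244 = 8 + 26244 = 26252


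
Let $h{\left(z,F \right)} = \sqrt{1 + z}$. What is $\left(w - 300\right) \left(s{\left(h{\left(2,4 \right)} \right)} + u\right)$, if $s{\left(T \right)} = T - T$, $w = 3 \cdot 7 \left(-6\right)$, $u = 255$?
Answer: $-108630$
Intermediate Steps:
$w = -126$ ($w = 21 \left(-6\right) = -126$)
$s{\left(T \right)} = 0$
$\left(w - 300\right) \left(s{\left(h{\left(2,4 \right)} \right)} + u\right) = \left(-126 - 300\right) \left(0 + 255\right) = \left(-426\right) 255 = -108630$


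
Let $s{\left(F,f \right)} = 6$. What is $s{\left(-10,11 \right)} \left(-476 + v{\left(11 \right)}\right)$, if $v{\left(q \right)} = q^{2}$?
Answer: $-2130$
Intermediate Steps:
$s{\left(-10,11 \right)} \left(-476 + v{\left(11 \right)}\right) = 6 \left(-476 + 11^{2}\right) = 6 \left(-476 + 121\right) = 6 \left(-355\right) = -2130$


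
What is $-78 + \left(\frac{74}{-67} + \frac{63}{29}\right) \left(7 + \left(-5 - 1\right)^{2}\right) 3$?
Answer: $\frac{116121}{1943} \approx 59.764$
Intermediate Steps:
$-78 + \left(\frac{74}{-67} + \frac{63}{29}\right) \left(7 + \left(-5 - 1\right)^{2}\right) 3 = -78 + \left(74 \left(- \frac{1}{67}\right) + 63 \cdot \frac{1}{29}\right) \left(7 + \left(-6\right)^{2}\right) 3 = -78 + \left(- \frac{74}{67} + \frac{63}{29}\right) \left(7 + 36\right) 3 = -78 + \frac{2075 \cdot 43 \cdot 3}{1943} = -78 + \frac{2075}{1943} \cdot 129 = -78 + \frac{267675}{1943} = \frac{116121}{1943}$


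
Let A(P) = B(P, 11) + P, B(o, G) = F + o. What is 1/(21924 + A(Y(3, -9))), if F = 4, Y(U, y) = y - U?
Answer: 1/21904 ≈ 4.5654e-5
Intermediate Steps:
B(o, G) = 4 + o
A(P) = 4 + 2*P (A(P) = (4 + P) + P = 4 + 2*P)
1/(21924 + A(Y(3, -9))) = 1/(21924 + (4 + 2*(-9 - 1*3))) = 1/(21924 + (4 + 2*(-9 - 3))) = 1/(21924 + (4 + 2*(-12))) = 1/(21924 + (4 - 24)) = 1/(21924 - 20) = 1/21904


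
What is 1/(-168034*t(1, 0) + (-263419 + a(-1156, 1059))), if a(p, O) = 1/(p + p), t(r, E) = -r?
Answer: -2312/220530121 ≈ -1.0484e-5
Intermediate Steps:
a(p, O) = 1/(2*p)
1/(-168034*t(1, 0) + (-263419 + a(-1156, 1059))) = 1/(-(-168034) + (-263419 + (½)/(-1156))) = 1/(-168034*(-1) + (-263419 + (½)*(-1/1156))) = 1/(168034 + (-263419 - 1/2312)) = 1/(168034 - 609024729/2312) = 1/(-220530121/2312) = -2312/220530121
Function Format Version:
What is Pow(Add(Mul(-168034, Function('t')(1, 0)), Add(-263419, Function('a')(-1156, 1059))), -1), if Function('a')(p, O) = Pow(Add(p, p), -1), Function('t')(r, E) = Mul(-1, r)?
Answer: Rational(-2312, 220530121) ≈ -1.0484e-5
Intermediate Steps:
Function('a')(p, O) = Mul(Rational(1, 2), Pow(p, -1)) (Function('a')(p, O) = Pow(Mul(2, p), -1) = Mul(Rational(1, 2), Pow(p, -1)))
Pow(Add(Mul(-168034, Function('t')(1, 0)), Add(-263419, Function('a')(-1156, 1059))), -1) = Pow(Add(Mul(-168034, Mul(-1, 1)), Add(-263419, Mul(Rational(1, 2), Pow(-1156, -1)))), -1) = Pow(Add(Mul(-168034, -1), Add(-263419, Mul(Rational(1, 2), Rational(-1, 1156)))), -1) = Pow(Add(168034, Add(-263419, Rational(-1, 2312))), -1) = Pow(Add(168034, Rational(-609024729, 2312)), -1) = Pow(Rational(-220530121, 2312), -1) = Rational(-2312, 220530121)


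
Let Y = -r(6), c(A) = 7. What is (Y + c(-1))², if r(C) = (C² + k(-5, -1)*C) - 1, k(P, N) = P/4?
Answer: 1681/4 ≈ 420.25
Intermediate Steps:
k(P, N) = P/4 (k(P, N) = P*(¼) = P/4)
r(C) = -1 + C² - 5*C/4 (r(C) = (C² + ((¼)*(-5))*C) - 1 = (C² - 5*C/4) - 1 = -1 + C² - 5*C/4)
Y = -55/2 (Y = -(-1 + 6² - 5/4*6) = -(-1 + 36 - 15/2) = -1*55/2 = -55/2 ≈ -27.500)
(Y + c(-1))² = (-55/2 + 7)² = (-41/2)² = 1681/4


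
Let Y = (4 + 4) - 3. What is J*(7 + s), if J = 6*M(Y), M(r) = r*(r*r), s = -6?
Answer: 750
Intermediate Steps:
Y = 5 (Y = 8 - 3 = 5)
M(r) = r**3 (M(r) = r*r**2 = r**3)
J = 750 (J = 6*5**3 = 6*125 = 750)
J*(7 + s) = 750*(7 - 6) = 750*1 = 750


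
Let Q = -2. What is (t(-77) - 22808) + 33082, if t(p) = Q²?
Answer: 10278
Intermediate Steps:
t(p) = 4 (t(p) = (-2)² = 4)
(t(-77) - 22808) + 33082 = (4 - 22808) + 33082 = -22804 + 33082 = 10278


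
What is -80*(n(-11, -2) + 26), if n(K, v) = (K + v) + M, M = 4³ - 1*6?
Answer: -5680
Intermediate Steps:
M = 58 (M = 64 - 6 = 58)
n(K, v) = 58 + K + v (n(K, v) = (K + v) + 58 = 58 + K + v)
-80*(n(-11, -2) + 26) = -80*((58 - 11 - 2) + 26) = -80*(45 + 26) = -80*71 = -5680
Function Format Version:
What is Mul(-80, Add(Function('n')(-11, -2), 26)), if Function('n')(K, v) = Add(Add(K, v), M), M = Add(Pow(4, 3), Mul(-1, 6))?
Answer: -5680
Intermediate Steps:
M = 58 (M = Add(64, -6) = 58)
Function('n')(K, v) = Add(58, K, v) (Function('n')(K, v) = Add(Add(K, v), 58) = Add(58, K, v))
Mul(-80, Add(Function('n')(-11, -2), 26)) = Mul(-80, Add(Add(58, -11, -2), 26)) = Mul(-80, Add(45, 26)) = Mul(-80, 71) = -5680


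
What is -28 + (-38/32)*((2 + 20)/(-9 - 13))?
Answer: -429/16 ≈ -26.813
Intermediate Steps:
-28 + (-38/32)*((2 + 20)/(-9 - 13)) = -28 + (-38*1/32)*(22/(-22)) = -28 - 209*(-1)/(8*22) = -28 - 19/16*(-1) = -28 + 19/16 = -429/16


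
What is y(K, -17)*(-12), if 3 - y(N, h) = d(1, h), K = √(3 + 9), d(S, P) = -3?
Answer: -72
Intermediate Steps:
K = 2*√3 (K = √12 = 2*√3 ≈ 3.4641)
y(N, h) = 6 (y(N, h) = 3 - 1*(-3) = 3 + 3 = 6)
y(K, -17)*(-12) = 6*(-12) = -72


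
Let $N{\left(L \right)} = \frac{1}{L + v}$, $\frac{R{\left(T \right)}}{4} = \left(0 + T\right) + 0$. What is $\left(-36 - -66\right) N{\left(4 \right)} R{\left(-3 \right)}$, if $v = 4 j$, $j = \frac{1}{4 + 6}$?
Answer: $- \frac{900}{11} \approx -81.818$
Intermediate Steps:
$j = \frac{1}{10} \approx 0.1$
$R{\left(T \right)} = 4 T$ ($R{\left(T \right)} = 4 \left(\left(0 + T\right) + 0\right) = 4 \left(T + 0\right) = 4 T$)
$v = \frac{2}{5}$ ($v = 4 \cdot \frac{1}{10} = \frac{2}{5} \approx 0.4$)
$N{\left(L \right)} = \frac{1}{\frac{2}{5} + L}$ ($N{\left(L \right)} = \frac{1}{L + \frac{2}{5}} = \frac{1}{\frac{2}{5} + L}$)
$\left(-36 - -66\right) N{\left(4 \right)} R{\left(-3 \right)} = \left(-36 - -66\right) \frac{5}{2 + 5 \cdot 4} \cdot 4 \left(-3\right) = \left(-36 + 66\right) \frac{5}{2 + 20} \left(-12\right) = 30 \cdot \frac{5}{22} \left(-12\right) = \frac{75}{11} \left(-12\right) = - \frac{900}{11}$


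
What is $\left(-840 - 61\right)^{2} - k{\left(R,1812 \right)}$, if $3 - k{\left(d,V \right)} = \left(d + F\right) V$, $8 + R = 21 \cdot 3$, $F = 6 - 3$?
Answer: $916894$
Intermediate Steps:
$F = 3$
$R = 55$ ($R = -8 + 21 \cdot 3 = -8 + 63 = 55$)
$k{\left(d,V \right)} = 3 - V \left(3 + d\right)$ ($k{\left(d,V \right)} = 3 - \left(d + 3\right) V = 3 - \left(3 + d\right) V = 3 - V \left(3 + d\right)$)
$\left(-840 - 61\right)^{2} - k{\left(R,1812 \right)} = \left(-840 - 61\right)^{2} - \left(3 - 5436 - 1812 \cdot 55\right) = \left(-901\right)^{2} - \left(3 - 5436 - 99660\right) = 811801 - -105093 = 811801 + 105093 = 916894$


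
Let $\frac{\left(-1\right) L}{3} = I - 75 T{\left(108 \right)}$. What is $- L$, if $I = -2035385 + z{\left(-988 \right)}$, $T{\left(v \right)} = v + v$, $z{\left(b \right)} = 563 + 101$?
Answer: $-6152763$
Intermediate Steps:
$z{\left(b \right)} = 664$
$T{\left(v \right)} = 2 v$
$I = -2034721$ ($I = -2035385 + 664 = -2034721$)
$L = 6152763$ ($L = - 3 \left(-2034721 - 75 \cdot 2 \cdot 108\right) = - 3 \left(-2034721 - 75 \cdot 216\right) = - 3 \left(-2034721 - 16200\right) = \left(-3\right) \left(-2050921\right) = 6152763$)
$- L = \left(-1\right) 6152763 = -6152763$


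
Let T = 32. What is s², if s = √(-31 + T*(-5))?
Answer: -191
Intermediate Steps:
s = I*√191 (s = √(-31 + 32*(-5)) = √(-31 - 160) = √(-191) = I*√191 ≈ 13.82*I)
s² = (I*√191)² = -191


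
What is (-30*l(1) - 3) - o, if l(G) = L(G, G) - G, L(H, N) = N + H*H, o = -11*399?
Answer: 4356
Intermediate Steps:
o = -4389
L(H, N) = N + H²
l(G) = G² (l(G) = (G + G²) - G = G²)
(-30*l(1) - 3) - o = (-30*1² - 3) - 1*(-4389) = (-30*1 - 3) + 4389 = (-30 - 3) + 4389 = -33 + 4389 = 4356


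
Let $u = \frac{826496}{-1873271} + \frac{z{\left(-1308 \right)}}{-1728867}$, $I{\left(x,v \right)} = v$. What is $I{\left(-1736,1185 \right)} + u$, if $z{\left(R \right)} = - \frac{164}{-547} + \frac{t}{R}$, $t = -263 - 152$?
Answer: $\frac{2744820107219879713081}{2317166626912298532} \approx 1184.6$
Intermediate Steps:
$t = -415$ ($t = -263 - 152 = -415$)
$z{\left(R \right)} = \frac{164}{547} - \frac{415}{R}$ ($z{\left(R \right)} = - \frac{164}{-547} - \frac{415}{R} = \left(-164\right) \left(- \frac{1}{547}\right) - \frac{415}{R} = \frac{164}{547} - \frac{415}{R}$)
$u = - \frac{1022345671194047339}{2317166626912298532}$ ($u = \frac{826496}{-1873271} + \frac{\frac{164}{547} - \frac{415}{-1308}}{-1728867} = 826496 \left(- \frac{1}{1873271}\right) + \left(\frac{164}{547} - - \frac{415}{1308}\right) \left(- \frac{1}{1728867}\right) = - \frac{826496}{1873271} + \left(\frac{164}{547} + \frac{415}{1308}\right) \left(- \frac{1}{1728867}\right) = - \frac{826496}{1873271} + \frac{441517}{715476} \left(- \frac{1}{1728867}\right) = - \frac{826496}{1873271} - \frac{441517}{1236962845692} = - \frac{1022345671194047339}{2317166626912298532} \approx -0.44121$)
$I{\left(-1736,1185 \right)} + u = 1185 - \frac{1022345671194047339}{2317166626912298532} = \frac{2744820107219879713081}{2317166626912298532}$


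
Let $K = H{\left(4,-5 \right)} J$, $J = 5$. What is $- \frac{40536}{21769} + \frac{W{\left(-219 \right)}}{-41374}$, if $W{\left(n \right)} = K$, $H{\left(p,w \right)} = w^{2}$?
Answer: $- \frac{1679857589}{900670606} \approx -1.8651$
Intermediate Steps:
$K = 125$ ($K = \left(-5\right)^{2} \cdot 5 = 25 \cdot 5 = 125$)
$W{\left(n \right)} = 125$
$- \frac{40536}{21769} + \frac{W{\left(-219 \right)}}{-41374} = - \frac{40536}{21769} + \frac{125}{-41374} = \left(-40536\right) \frac{1}{21769} + 125 \left(- \frac{1}{41374}\right) = - \frac{40536}{21769} - \frac{125}{41374} = - \frac{1679857589}{900670606}$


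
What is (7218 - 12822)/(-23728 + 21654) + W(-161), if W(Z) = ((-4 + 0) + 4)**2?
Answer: 2802/1037 ≈ 2.7020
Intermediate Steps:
W(Z) = 0 (W(Z) = (-4 + 4)**2 = 0**2 = 0)
(7218 - 12822)/(-23728 + 21654) + W(-161) = (7218 - 12822)/(-23728 + 21654) + 0 = -5604/(-2074) + 0 = -5604*(-1/2074) + 0 = 2802/1037 + 0 = 2802/1037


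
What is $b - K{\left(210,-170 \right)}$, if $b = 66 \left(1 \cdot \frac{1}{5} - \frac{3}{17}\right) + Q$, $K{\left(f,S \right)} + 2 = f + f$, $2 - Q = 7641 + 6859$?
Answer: $- \frac{1267728}{85} \approx -14914.0$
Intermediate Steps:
$Q = -14498$ ($Q = 2 - \left(7641 + 6859\right) = 2 - 14500 = -14498$)
$K{\left(f,S \right)} = -2 + 2 f$ ($K{\left(f,S \right)} = -2 + \left(f + f\right) = -2 + 2 f$)
$b = - \frac{1232198}{85}$ ($b = 66 \left(1 \cdot \frac{1}{5} - \frac{3}{17}\right) - 14498 = 66 \left(\frac{1}{5} - \frac{3}{17}\right) - 14498 = 66 \cdot \frac{2}{85} - 14498 = \frac{132}{85} - 14498 = - \frac{1232198}{85} \approx -14496.0$)
$b - K{\left(210,-170 \right)} = - \frac{1232198}{85} - \left(-2 + 2 \cdot 210\right) = - \frac{1232198}{85} - \left(-2 + 420\right) = - \frac{1232198}{85} - 418 = - \frac{1267728}{85}$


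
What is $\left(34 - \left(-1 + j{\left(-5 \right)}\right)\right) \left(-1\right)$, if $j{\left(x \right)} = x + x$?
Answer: $-45$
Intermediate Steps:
$j{\left(x \right)} = 2 x$
$\left(34 - \left(-1 + j{\left(-5 \right)}\right)\right) \left(-1\right) = \left(34 - \left(-1 + 2 \left(-5\right)\right)\right) \left(-1\right) = \left(34 + \left(1 - -10\right)\right) \left(-1\right) = \left(34 + \left(1 + 10\right)\right) \left(-1\right) = \left(34 + 11\right) \left(-1\right) = 45 \left(-1\right) = -45$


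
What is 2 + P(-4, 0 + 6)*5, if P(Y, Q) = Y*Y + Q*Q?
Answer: 262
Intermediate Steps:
P(Y, Q) = Q² + Y² (P(Y, Q) = Y² + Q² = Q² + Y²)
2 + P(-4, 0 + 6)*5 = 2 + ((0 + 6)² + (-4)²)*5 = 2 + (6² + 16)*5 = 2 + (36 + 16)*5 = 2 + 52*5 = 2 + 260 = 262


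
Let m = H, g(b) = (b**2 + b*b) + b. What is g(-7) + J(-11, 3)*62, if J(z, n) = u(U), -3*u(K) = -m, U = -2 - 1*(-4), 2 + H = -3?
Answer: -37/3 ≈ -12.333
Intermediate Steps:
H = -5 (H = -2 - 3 = -5)
g(b) = b + 2*b**2 (g(b) = (b**2 + b**2) + b = 2*b**2 + b = b + 2*b**2)
m = -5
U = 2 (U = -2 + 4 = 2)
u(K) = -5/3 (u(K) = -(-1)*(-5)/3 = -1/3*5 = -5/3)
J(z, n) = -5/3
g(-7) + J(-11, 3)*62 = -7*(1 + 2*(-7)) - 5/3*62 = -7*(1 - 14) - 310/3 = -7*(-13) - 310/3 = 91 - 310/3 = -37/3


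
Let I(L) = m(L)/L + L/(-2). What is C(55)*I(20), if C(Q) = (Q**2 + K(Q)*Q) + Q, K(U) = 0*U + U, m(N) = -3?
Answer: -247863/4 ≈ -61966.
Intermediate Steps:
K(U) = U (K(U) = 0 + U = U)
C(Q) = Q + 2*Q**2 (C(Q) = (Q**2 + Q*Q) + Q = (Q**2 + Q**2) + Q = 2*Q**2 + Q = Q + 2*Q**2)
I(L) = -3/L - L/2 (I(L) = -3/L + L/(-2) = -3/L + L*(-1/2) = -3/L - L/2)
C(55)*I(20) = (55*(1 + 2*55))*(-3/20 - 1/2*20) = (55*(1 + 110))*(-3*1/20 - 10) = (55*111)*(-3/20 - 10) = 6105*(-203/20) = -247863/4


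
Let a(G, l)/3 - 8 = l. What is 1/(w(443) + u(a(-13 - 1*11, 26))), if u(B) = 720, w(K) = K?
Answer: 1/1163 ≈ 0.00085985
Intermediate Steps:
a(G, l) = 24 + 3*l
1/(w(443) + u(a(-13 - 1*11, 26))) = 1/(443 + 720) = 1/1163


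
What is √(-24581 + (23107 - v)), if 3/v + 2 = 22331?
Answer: I*√9073002941/2481 ≈ 38.393*I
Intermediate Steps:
v = 1/7443 (v = 3/(-2 + 22331) = 3/22329 = 3*(1/22329) = 1/7443 ≈ 0.00013435)
√(-24581 + (23107 - v)) = √(-24581 + (23107 - 1*1/7443)) = √(-24581 + (23107 - 1/7443)) = √(-24581 + 171985400/7443) = √(-10970983/7443) = I*√9073002941/2481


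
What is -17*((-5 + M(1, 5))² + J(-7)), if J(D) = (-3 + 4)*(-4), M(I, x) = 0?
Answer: -357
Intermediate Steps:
J(D) = -4 (J(D) = 1*(-4) = -4)
-17*((-5 + M(1, 5))² + J(-7)) = -17*((-5 + 0)² - 4) = -17*((-5)² - 4) = -17*(25 - 4) = -17*21 = -357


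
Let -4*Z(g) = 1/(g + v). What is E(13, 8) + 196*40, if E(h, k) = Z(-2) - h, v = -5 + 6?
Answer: 31309/4 ≈ 7827.3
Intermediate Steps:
v = 1
Z(g) = -1/(4*(1 + g)) (Z(g) = -1/(4*(g + 1)) = -1/(4*(1 + g)))
E(h, k) = ¼ - h (E(h, k) = -1/(4 + 4*(-2)) - h = -1/(4 - 8) - h = -1/(-4) - h = -1*(-¼) - h = ¼ - h)
E(13, 8) + 196*40 = (¼ - 1*13) + 196*40 = (¼ - 13) + 7840 = -51/4 + 7840 = 31309/4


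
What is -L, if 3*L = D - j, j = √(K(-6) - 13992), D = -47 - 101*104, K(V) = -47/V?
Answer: 3517 + I*√503430/18 ≈ 3517.0 + 39.418*I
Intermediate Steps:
D = -10551 (D = -47 - 10504 = -10551)
j = I*√503430/6 (j = √(-47/(-6) - 13992) = √(-47*(-⅙) - 13992) = √(47/6 - 13992) = √(-83905/6) = I*√503430/6 ≈ 118.25*I)
L = -3517 - I*√503430/18 (L = (-10551 - I*√503430/6)/3 = -3517 - I*√503430/18 ≈ -3517.0 - 39.418*I)
-L = -(-3517 - I*√503430/18) = 3517 + I*√503430/18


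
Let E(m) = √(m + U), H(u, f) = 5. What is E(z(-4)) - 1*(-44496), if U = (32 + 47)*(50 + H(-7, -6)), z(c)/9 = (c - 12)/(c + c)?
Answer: 44496 + √4363 ≈ 44562.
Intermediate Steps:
z(c) = 9*(-12 + c)/(2*c) (z(c) = 9*((c - 12)/(c + c)) = 9*((-12 + c)/((2*c))) = 9*((-12 + c)*(1/(2*c))) = 9*((-12 + c)/(2*c)) = 9*(-12 + c)/(2*c))
U = 4345 (U = (32 + 47)*(50 + 5) = 79*55 = 4345)
E(m) = √(4345 + m) (E(m) = √(m + 4345) = √(4345 + m))
E(z(-4)) - 1*(-44496) = √(4345 + (9/2 - 54/(-4))) - 1*(-44496) = √(4345 + (9/2 - 54*(-¼))) + 44496 = √(4345 + (9/2 + 27/2)) + 44496 = √(4345 + 18) + 44496 = √4363 + 44496 = 44496 + √4363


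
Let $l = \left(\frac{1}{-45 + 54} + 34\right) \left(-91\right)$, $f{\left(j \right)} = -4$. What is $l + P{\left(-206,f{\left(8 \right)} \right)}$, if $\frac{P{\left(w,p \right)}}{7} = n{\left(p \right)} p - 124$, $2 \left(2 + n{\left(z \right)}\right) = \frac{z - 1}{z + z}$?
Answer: $- \frac{141295}{36} \approx -3924.9$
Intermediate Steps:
$n{\left(z \right)} = -2 + \frac{-1 + z}{4 z}$ ($n{\left(z \right)} = -2 + \frac{\left(z - 1\right) \frac{1}{z + z}}{2} = -2 + \frac{\left(-1 + z\right) \frac{1}{2 z}}{2} = -2 + \frac{\frac{1}{2} \frac{1}{z} \left(-1 + z\right)}{2} = -2 + \frac{-1 + z}{4 z}$)
$P{\left(w,p \right)} = - \frac{3479}{4} - \frac{49 p}{4}$ ($P{\left(w,p \right)} = 7 \left(\frac{-1 - 7 p}{4 p} p - 124\right) = 7 \left(\left(- \frac{1}{4} - \frac{7 p}{4}\right) - 124\right) = 7 \left(- \frac{497}{4} - \frac{7 p}{4}\right) = - \frac{3479}{4} - \frac{49 p}{4}$)
$l = - \frac{27937}{9}$ ($l = \left(\frac{1}{9} + 34\right) \left(-91\right) = \frac{307}{9} \left(-91\right) = - \frac{27937}{9} \approx -3104.1$)
$l + P{\left(-206,f{\left(8 \right)} \right)} = - \frac{27937}{9} - \frac{3283}{4} = - \frac{141295}{36}$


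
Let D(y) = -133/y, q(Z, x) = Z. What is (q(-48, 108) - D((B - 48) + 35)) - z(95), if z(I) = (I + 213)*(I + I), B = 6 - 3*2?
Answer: -761517/13 ≈ -58578.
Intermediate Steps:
B = 0 (B = 6 - 6 = 0)
z(I) = 2*I*(213 + I) (z(I) = (213 + I)*(2*I) = 2*I*(213 + I))
(q(-48, 108) - D((B - 48) + 35)) - z(95) = (-48 - (-133)/((0 - 48) + 35)) - 2*95*(213 + 95) = (-48 - (-133)/(-48 + 35)) - 2*95*308 = (-48 - (-133)/(-13)) - 1*58520 = (-48 - (-133)*(-1)/13) - 58520 = (-48 - 1*133/13) - 58520 = (-48 - 133/13) - 58520 = -757/13 - 58520 = -761517/13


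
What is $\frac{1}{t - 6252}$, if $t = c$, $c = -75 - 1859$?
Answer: $- \frac{1}{8186} \approx -0.00012216$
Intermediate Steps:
$c = -1934$
$t = -1934$
$\frac{1}{t - 6252} = \frac{1}{-1934 - 6252} = \frac{1}{-8186} = - \frac{1}{8186}$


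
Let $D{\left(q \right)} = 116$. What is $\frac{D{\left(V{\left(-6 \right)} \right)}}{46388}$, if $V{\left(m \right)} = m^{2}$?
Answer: $\frac{29}{11597} \approx 0.0025006$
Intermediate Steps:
$\frac{D{\left(V{\left(-6 \right)} \right)}}{46388} = \frac{116}{46388} = 116 \cdot \frac{1}{46388} = \frac{29}{11597}$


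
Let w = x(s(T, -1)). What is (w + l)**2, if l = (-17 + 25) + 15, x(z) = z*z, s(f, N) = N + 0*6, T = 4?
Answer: 576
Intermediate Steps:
s(f, N) = N (s(f, N) = N + 0 = N)
x(z) = z**2
w = 1 (w = (-1)**2 = 1)
l = 23 (l = 8 + 15 = 23)
(w + l)**2 = (1 + 23)**2 = 24**2 = 576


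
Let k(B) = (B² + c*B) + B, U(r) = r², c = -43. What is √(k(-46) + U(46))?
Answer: 2*√1541 ≈ 78.511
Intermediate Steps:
k(B) = B² - 42*B (k(B) = (B² - 43*B) + B = B² - 42*B)
√(k(-46) + U(46)) = √(-46*(-42 - 46) + 46²) = √(-46*(-88) + 2116) = √(4048 + 2116) = √6164 = 2*√1541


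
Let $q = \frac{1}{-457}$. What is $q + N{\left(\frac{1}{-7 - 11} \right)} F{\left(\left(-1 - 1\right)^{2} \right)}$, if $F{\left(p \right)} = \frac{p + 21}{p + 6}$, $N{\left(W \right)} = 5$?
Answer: $\frac{11423}{914} \approx 12.498$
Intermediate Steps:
$F{\left(p \right)} = \frac{21 + p}{6 + p}$
$q = - \frac{1}{457} \approx -0.0021882$
$q + N{\left(\frac{1}{-7 - 11} \right)} F{\left(\left(-1 - 1\right)^{2} \right)} = - \frac{1}{457} + 5 \frac{21 + \left(-1 - 1\right)^{2}}{6 + \left(-1 - 1\right)^{2}} = - \frac{1}{457} + 5 \frac{21 + \left(-2\right)^{2}}{6 + \left(-2\right)^{2}} = - \frac{1}{457} + 5 \frac{21 + 4}{6 + 4} = - \frac{1}{457} + 5 \cdot \frac{1}{10} \cdot 25 = - \frac{1}{457} + 5 \cdot \frac{5}{2} = - \frac{1}{457} + \frac{25}{2} = \frac{11423}{914}$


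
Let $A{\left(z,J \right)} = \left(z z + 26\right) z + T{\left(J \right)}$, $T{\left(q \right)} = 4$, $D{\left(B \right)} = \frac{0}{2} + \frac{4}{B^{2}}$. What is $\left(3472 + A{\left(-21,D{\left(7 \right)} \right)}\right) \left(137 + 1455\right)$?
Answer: $-10078952$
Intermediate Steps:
$D{\left(B \right)} = \frac{4}{B^{2}}$ ($D{\left(B \right)} = 0 \cdot \frac{1}{2} + \frac{4}{B^{2}} = 0 + \frac{4}{B^{2}} = \frac{4}{B^{2}}$)
$A{\left(z,J \right)} = 4 + z \left(26 + z^{2}\right)$ ($A{\left(z,J \right)} = \left(z z + 26\right) z + 4 = \left(z^{2} + 26\right) z + 4 = \left(26 + z^{2}\right) z + 4 = z \left(26 + z^{2}\right) + 4 = 4 + z \left(26 + z^{2}\right)$)
$\left(3472 + A{\left(-21,D{\left(7 \right)} \right)}\right) \left(137 + 1455\right) = \left(3472 + \left(4 + \left(-21\right)^{3} + 26 \left(-21\right)\right)\right) \left(137 + 1455\right) = \left(3472 - 9803\right) 1592 = \left(-6331\right) 1592 = -10078952$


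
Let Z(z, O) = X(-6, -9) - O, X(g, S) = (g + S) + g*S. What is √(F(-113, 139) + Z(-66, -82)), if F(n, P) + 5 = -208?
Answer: 2*I*√23 ≈ 9.5917*I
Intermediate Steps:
F(n, P) = -213 (F(n, P) = -5 - 208 = -213)
X(g, S) = S + g + S*g (X(g, S) = (S + g) + S*g = S + g + S*g)
Z(z, O) = 39 - O (Z(z, O) = (-9 - 6 - 9*(-6)) - O = (-9 - 6 + 54) - O = 39 - O)
√(F(-113, 139) + Z(-66, -82)) = √(-213 + (39 - 1*(-82))) = √(-213 + (39 + 82)) = √(-213 + 121) = √(-92) = 2*I*√23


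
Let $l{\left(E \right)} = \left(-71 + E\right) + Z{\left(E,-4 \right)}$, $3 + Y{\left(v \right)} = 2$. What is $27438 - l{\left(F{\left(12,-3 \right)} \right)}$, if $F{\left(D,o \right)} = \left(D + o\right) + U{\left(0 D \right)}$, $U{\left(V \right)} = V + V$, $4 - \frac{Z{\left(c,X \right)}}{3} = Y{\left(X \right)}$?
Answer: $27485$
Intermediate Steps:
$Y{\left(v \right)} = -1$ ($Y{\left(v \right)} = -3 + 2 = -1$)
$Z{\left(c,X \right)} = 15$ ($Z{\left(c,X \right)} = 12 - -3 = 12 + 3 = 15$)
$U{\left(V \right)} = 2 V$
$F{\left(D,o \right)} = D + o$ ($F{\left(D,o \right)} = \left(D + o\right) + 2 \cdot 0 D = \left(D + o\right) + 2 \cdot 0 = \left(D + o\right) + 0 = D + o$)
$l{\left(E \right)} = -56 + E$ ($l{\left(E \right)} = \left(-71 + E\right) + 15 = -56 + E$)
$27438 - l{\left(F{\left(12,-3 \right)} \right)} = 27438 - \left(-56 + \left(12 - 3\right)\right) = 27438 - \left(-56 + 9\right) = 27438 - -47 = 27438 + 47 = 27485$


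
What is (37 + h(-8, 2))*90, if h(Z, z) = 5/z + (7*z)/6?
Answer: 3765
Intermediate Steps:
h(Z, z) = 5/z + 7*z/6 (h(Z, z) = 5/z + (7*z)*(⅙) = 5/z + 7*z/6)
(37 + h(-8, 2))*90 = (37 + (5/2 + (7/6)*2))*90 = (37 + (5*(½) + 7/3))*90 = (37 + (5/2 + 7/3))*90 = (37 + 29/6)*90 = (251/6)*90 = 3765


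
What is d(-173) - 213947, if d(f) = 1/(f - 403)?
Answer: -123233473/576 ≈ -2.1395e+5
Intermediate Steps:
d(f) = 1/(-403 + f)
d(-173) - 213947 = 1/(-403 - 173) - 213947 = 1/(-576) - 213947 = -1/576 - 213947 = -123233473/576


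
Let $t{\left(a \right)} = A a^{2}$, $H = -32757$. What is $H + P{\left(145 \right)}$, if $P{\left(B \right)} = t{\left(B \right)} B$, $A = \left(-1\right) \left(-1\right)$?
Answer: $3015868$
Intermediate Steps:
$A = 1$
$t{\left(a \right)} = a^{2}$ ($t{\left(a \right)} = 1 a^{2} = a^{2}$)
$P{\left(B \right)} = B^{3}$ ($P{\left(B \right)} = B^{2} B = B^{3}$)
$H + P{\left(145 \right)} = -32757 + 145^{3} = -32757 + 3048625 = 3015868$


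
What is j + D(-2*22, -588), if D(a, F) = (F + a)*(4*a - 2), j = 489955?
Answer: 602451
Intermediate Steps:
D(a, F) = (-2 + 4*a)*(F + a) (D(a, F) = (F + a)*(-2 + 4*a) = (-2 + 4*a)*(F + a))
j + D(-2*22, -588) = 489955 + (-2*(-588) - (-4)*22 + 4*(-2*22)**2 + 4*(-588)*(-2*22)) = 489955 + (1176 - 2*(-44) + 4*(-44)**2 + 4*(-588)*(-44)) = 489955 + (1176 + 88 + 4*1936 + 103488) = 489955 + (1176 + 88 + 7744 + 103488) = 489955 + 112496 = 602451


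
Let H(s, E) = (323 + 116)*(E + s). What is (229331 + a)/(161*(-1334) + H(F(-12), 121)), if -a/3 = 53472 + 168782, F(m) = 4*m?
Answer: 437431/182727 ≈ 2.3939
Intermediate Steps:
a = -666762 (a = -3*(53472 + 168782) = -3*222254 = -666762)
H(s, E) = 439*E + 439*s (H(s, E) = 439*(E + s) = 439*E + 439*s)
(229331 + a)/(161*(-1334) + H(F(-12), 121)) = (229331 - 666762)/(161*(-1334) + (439*121 + 439*(4*(-12)))) = -437431/(-214774 + (53119 + 439*(-48))) = -437431/(-214774 + (53119 - 21072)) = -437431/(-214774 + 32047) = -437431/(-182727) = -437431*(-1/182727) = 437431/182727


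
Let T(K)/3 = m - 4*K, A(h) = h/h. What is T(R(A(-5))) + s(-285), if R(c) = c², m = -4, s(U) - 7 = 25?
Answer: 8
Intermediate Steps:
s(U) = 32 (s(U) = 7 + 25 = 32)
A(h) = 1
T(K) = -12 - 12*K (T(K) = 3*(-4 - 4*K) = -12 - 12*K)
T(R(A(-5))) + s(-285) = (-12 - 12*1²) + 32 = (-12 - 12*1) + 32 = (-12 - 12) + 32 = -24 + 32 = 8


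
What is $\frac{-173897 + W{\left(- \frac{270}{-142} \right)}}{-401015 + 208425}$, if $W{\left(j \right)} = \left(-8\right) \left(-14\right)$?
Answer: $\frac{34757}{38518} \approx 0.90236$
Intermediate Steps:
$W{\left(j \right)} = 112$
$\frac{-173897 + W{\left(- \frac{270}{-142} \right)}}{-401015 + 208425} = \frac{-173897 + 112}{-401015 + 208425} = - \frac{173785}{-192590} = \left(-173785\right) \left(- \frac{1}{192590}\right) = \frac{34757}{38518}$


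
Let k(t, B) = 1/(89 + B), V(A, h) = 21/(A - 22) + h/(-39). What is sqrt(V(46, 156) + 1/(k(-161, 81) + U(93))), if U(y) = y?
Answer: I*sqrt(12456380130)/63244 ≈ 1.7647*I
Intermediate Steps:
V(A, h) = 21/(-22 + A) - h/39 (V(A, h) = 21/(-22 + A) + h*(-1/39) = 21/(-22 + A) - h/39)
sqrt(V(46, 156) + 1/(k(-161, 81) + U(93))) = sqrt((819 + 22*156 - 1*46*156)/(39*(-22 + 46)) + 1/(1/(89 + 81) + 93)) = sqrt((1/39)*(819 + 3432 - 7176)/24 + 1/(1/170 + 93)) = sqrt((1/39)*(1/24)*(-2925) + 1/(1/170 + 93)) = sqrt(-25/8 + 1/(15811/170)) = sqrt(-25/8 + 170/15811) = sqrt(-393915/126488) = I*sqrt(12456380130)/63244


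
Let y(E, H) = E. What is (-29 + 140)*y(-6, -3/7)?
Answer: -666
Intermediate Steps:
(-29 + 140)*y(-6, -3/7) = (-29 + 140)*(-6) = 111*(-6) = -666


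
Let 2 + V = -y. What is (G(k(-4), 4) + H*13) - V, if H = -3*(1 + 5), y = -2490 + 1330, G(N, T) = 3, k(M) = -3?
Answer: -1389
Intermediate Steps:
y = -1160
H = -18 (H = -3*6 = -18)
V = 1158 (V = -2 - 1*(-1160) = -2 + 1160 = 1158)
(G(k(-4), 4) + H*13) - V = (3 - 18*13) - 1*1158 = (3 - 234) - 1158 = -231 - 1158 = -1389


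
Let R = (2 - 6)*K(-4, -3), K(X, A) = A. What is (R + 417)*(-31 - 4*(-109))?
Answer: 173745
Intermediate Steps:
R = 12 (R = (2 - 6)*(-3) = -4*(-3) = 12)
(R + 417)*(-31 - 4*(-109)) = (12 + 417)*(-31 - 4*(-109)) = 429*(-31 + 436) = 429*405 = 173745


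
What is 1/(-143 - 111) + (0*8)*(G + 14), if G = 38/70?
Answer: -1/254 ≈ -0.0039370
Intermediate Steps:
G = 19/35 (G = 38*(1/70) = 19/35 ≈ 0.54286)
1/(-143 - 111) + (0*8)*(G + 14) = 1/(-143 - 111) + (0*8)*(19/35 + 14) = 1/(-254) + 0*(509/35) = -1/254 + 0 = -1/254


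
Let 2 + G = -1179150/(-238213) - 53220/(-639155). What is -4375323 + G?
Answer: -133232894572613153/30451006003 ≈ -4.3753e+6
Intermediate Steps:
G = 92365450816/30451006003 (G = -2 + (-1179150/(-238213) - 53220/(-639155)) = -2 + (-1179150*(-1/238213) - 53220*(-1/639155)) = -2 + (1179150/238213 + 10644/127831) = -2 + 153267462822/30451006003 = 92365450816/30451006003 ≈ 3.0332)
-4375323 + G = -4375323 + 92365450816/30451006003 = -133232894572613153/30451006003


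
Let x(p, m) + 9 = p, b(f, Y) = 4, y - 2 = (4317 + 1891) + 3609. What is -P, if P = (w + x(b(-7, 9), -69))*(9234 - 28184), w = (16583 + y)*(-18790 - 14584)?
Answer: -16697609689350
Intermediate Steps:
y = 9819 (y = 2 + ((4317 + 1891) + 3609) = 2 + (6208 + 3609) = 2 + 9817 = 9819)
x(p, m) = -9 + p
w = -881140348 (w = (16583 + 9819)*(-18790 - 14584) = 26402*(-33374) = -881140348)
P = 16697609689350 (P = (-881140348 + (-9 + 4))*(9234 - 28184) = (-881140348 - 5)*(-18950) = -881140353*(-18950) = 16697609689350)
-P = -1*16697609689350 = -16697609689350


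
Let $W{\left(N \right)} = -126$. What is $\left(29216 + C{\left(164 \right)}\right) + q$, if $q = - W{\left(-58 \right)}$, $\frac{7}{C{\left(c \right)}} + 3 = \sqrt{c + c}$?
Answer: $\frac{9360119}{319} + \frac{14 \sqrt{82}}{319} \approx 29342.0$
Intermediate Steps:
$C{\left(c \right)} = \frac{7}{-3 + \sqrt{2} \sqrt{c}}$ ($C{\left(c \right)} = \frac{7}{-3 + \sqrt{c + c}} = \frac{7}{-3 + \sqrt{2 c}} = \frac{7}{-3 + \sqrt{2} \sqrt{c}}$)
$q = 126$ ($q = \left(-1\right) \left(-126\right) = 126$)
$\left(29216 + C{\left(164 \right)}\right) + q = \left(29216 + \frac{7}{-3 + \sqrt{2} \sqrt{164}}\right) + 126 = \left(29216 + \frac{7}{-3 + \sqrt{2} \cdot 2 \sqrt{41}}\right) + 126 = \left(29216 + \frac{7}{-3 + 2 \sqrt{82}}\right) + 126 = 29342 + \frac{7}{-3 + 2 \sqrt{82}}$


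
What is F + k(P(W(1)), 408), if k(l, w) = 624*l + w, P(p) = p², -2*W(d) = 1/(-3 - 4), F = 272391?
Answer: 13367307/49 ≈ 2.7280e+5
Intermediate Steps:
W(d) = 1/14 (W(d) = -1/(2*(-3 - 4)) = -½/(-7) = -½*(-⅐) = 1/14)
k(l, w) = w + 624*l
F + k(P(W(1)), 408) = 272391 + (408 + 624*(1/14)²) = 272391 + (408 + 624*(1/196)) = 272391 + (408 + 156/49) = 272391 + 20148/49 = 13367307/49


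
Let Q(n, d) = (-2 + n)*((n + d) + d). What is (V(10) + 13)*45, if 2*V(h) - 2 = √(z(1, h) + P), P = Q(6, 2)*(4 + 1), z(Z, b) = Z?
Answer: 630 + 45*√201/2 ≈ 948.99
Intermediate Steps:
Q(n, d) = (-2 + n)*(n + 2*d) (Q(n, d) = (-2 + n)*((d + n) + d) = (-2 + n)*(n + 2*d))
P = 200 (P = (6² - 4*2 - 2*6 + 2*2*6)*(4 + 1) = (36 - 8 - 12 + 24)*5 = 40*5 = 200)
V(h) = 1 + √201/2 (V(h) = 1 + √(1 + 200)/2 = 1 + √201/2)
(V(10) + 13)*45 = ((1 + √201/2) + 13)*45 = (14 + √201/2)*45 = 630 + 45*√201/2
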